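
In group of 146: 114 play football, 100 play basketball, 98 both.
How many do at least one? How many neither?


|A∪B| = 114+100-98 = 116
Neither = 146-116 = 30

At least one: 116; Neither: 30


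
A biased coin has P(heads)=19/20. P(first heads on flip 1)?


Geometric: P(X=1) = (1-p)^(k-1)×p = (1/20)^0×19/20 = 19/20

P(X=1) = 19/20 ≈ 95.00%


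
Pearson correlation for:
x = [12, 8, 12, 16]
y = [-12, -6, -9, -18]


n=4, Σx=48, Σy=-45, Σxy=-588, Σx²=608, Σy²=585
r = (4×(-588) - 48×(-45))/√((4×608 - 48²)(4×585 - (-45)²))
= -192/√(128×315) = -192/√40320 ≈ -192/200.7984 ≈ -0.9562

r ≈ -0.9562


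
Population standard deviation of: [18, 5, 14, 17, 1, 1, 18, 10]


Mean = 84/8 = 21/2
  (18-21/2)²=225/4
  (5-21/2)²=121/4
  (14-21/2)²=49/4
  (17-21/2)²=169/4
  (1-21/2)²=361/4
  (1-21/2)²=361/4
  (18-21/2)²=225/4
  (10-21/2)²=1/4
Σ(x-μ)² = 378
σ² = 378/8 = 189/4

σ = √(189/4) ≈ 6.8739


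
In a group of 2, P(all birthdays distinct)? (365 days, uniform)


P(all different) = Π(365-i)/365 for i=0..1
= (365/365)×(364/365)×...×(364/365)
= 0.997260

P ≈ 0.9973 ≈ 99.73%


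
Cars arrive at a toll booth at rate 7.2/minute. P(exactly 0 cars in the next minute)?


Poisson(λ=7.2): P(X=0) = e^(-λ)×λ^k/k!
= e^(-7.2) × 7.2^0 / 0!
≈ 0.0007465858084 × 1 / 1 ≈ 0.000747

P(X=0) ≈ 0.000747 ≈ 0.07%


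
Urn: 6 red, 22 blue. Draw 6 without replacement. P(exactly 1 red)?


Hypergeometric: C(6,1)×C(22,5)/C(28,6)
= 6×26334/376740 = 627/1495

P(X=1) = 627/1495 ≈ 41.94%


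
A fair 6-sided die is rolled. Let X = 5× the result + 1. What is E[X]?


E[die] = (1+6)/2 = 7/2
E[X] = 5×7/2 + 1 = 37/2

E[X] = 37/2


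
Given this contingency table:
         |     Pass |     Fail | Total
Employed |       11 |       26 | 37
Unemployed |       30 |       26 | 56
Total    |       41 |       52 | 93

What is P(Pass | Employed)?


P(Pass | Employed) = 11/(11+26) = 11/37

P(Pass|Employed) = 11/37 ≈ 29.73%


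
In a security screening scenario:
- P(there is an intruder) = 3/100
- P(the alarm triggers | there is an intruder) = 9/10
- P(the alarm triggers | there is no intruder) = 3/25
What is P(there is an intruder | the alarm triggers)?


Using Bayes' theorem:
P(A|B) = P(B|A)·P(A) / P(B)

P(the alarm triggers) = 9/10 × 3/100 + 3/25 × 97/100
= 27/1000 + 291/2500 = 717/5000

P(there is an intruder|the alarm triggers) = (27/1000) / (717/5000) = 45/239

P(there is an intruder|the alarm triggers) = 45/239 ≈ 18.83%


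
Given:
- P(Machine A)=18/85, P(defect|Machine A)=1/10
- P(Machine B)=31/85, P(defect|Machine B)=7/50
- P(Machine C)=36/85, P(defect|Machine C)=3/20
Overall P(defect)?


P(B) = Σ P(B|Aᵢ)×P(Aᵢ)
  1/10×18/85 = 9/425
  7/50×31/85 = 217/4250
  3/20×36/85 = 27/425
Sum = 577/4250

P(defect) = 577/4250 ≈ 13.58%


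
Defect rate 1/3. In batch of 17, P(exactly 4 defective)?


Binomial: P(X=4) = C(17,4)×p^4×(1-p)^13
= 2380 × 1/81 × 8192/1594323 = 19496960/129140163

P(X=4) = 19496960/129140163 ≈ 15.10%


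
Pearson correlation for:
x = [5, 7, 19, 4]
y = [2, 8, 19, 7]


n=4, Σx=35, Σy=36, Σxy=455, Σx²=451, Σy²=478
r = (4×455 - 35×36)/√((4×451 - 35²)(4×478 - 36²))
= 560/√(579×616) = 560/√356664 ≈ 560/597.2135 ≈ 0.9377

r ≈ 0.9377


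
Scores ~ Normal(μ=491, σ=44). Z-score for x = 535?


z = (x - μ)/σ = (535 - 491)/44 = 1.0

z = 1.0


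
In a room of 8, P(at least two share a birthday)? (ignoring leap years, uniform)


P(all different) = Π(365-i)/365 for i=0..7
= 0.925665
P(match) = 1 - 0.925665 = 0.074335

P ≈ 0.0743 ≈ 7.43%


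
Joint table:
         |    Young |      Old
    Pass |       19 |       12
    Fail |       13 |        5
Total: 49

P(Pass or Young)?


P(Pass∨Young) = P(Pass) + P(Young) - P(Pass∧Young)
= (31 + 32 - 19)/49 = 44/49

P = 44/49 ≈ 89.80%


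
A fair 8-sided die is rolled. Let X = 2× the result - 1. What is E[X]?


E[die] = (1+8)/2 = 9/2
E[X] = 2×9/2 - 1 = 8

E[X] = 8


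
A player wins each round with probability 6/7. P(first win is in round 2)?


Geometric: P(X=2) = (1-p)^(k-1)×p = (1/7)^1×6/7 = 6/49

P(X=2) = 6/49 ≈ 12.24%


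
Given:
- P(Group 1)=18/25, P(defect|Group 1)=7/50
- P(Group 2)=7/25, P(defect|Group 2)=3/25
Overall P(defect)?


P(B) = Σ P(B|Aᵢ)×P(Aᵢ)
  7/50×18/25 = 63/625
  3/25×7/25 = 21/625
Sum = 84/625

P(defect) = 84/625 ≈ 13.44%


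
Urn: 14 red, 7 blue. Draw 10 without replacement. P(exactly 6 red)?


Hypergeometric: C(14,6)×C(7,4)/C(21,10)
= 3003×35/352716 = 385/1292

P(X=6) = 385/1292 ≈ 29.80%


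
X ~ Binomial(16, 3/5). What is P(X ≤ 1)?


P(X ≤ 1) = Σ P(X=i) for i=0..1
P(X=0) = 65536/152587890625
P(X=1) = 1572864/152587890625
Sum = 65536/6103515625

P(X ≤ 1) = 65536/6103515625 ≈ 0.00%


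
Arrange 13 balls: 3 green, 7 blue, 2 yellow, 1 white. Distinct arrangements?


13!/(3!×7!×2!×1!) = 102960

102960


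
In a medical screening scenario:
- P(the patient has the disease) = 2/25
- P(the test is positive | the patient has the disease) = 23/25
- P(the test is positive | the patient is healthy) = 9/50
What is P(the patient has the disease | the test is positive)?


Using Bayes' theorem:
P(A|B) = P(B|A)·P(A) / P(B)

P(the test is positive) = 23/25 × 2/25 + 9/50 × 23/25
= 46/625 + 207/1250 = 299/1250

P(the patient has the disease|the test is positive) = (46/625) / (299/1250) = 4/13

P(the patient has the disease|the test is positive) = 4/13 ≈ 30.77%


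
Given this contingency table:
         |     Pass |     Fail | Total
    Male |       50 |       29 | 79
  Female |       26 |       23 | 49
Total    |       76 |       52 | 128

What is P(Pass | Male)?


P(Pass | Male) = 50/(50+29) = 50/79

P(Pass|Male) = 50/79 ≈ 63.29%


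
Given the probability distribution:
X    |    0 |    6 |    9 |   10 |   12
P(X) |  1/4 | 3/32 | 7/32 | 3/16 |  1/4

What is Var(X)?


E[X] = 237/32
E[X²] = 2427/32
Var(X) = E[X²] - (E[X])² = 2427/32 - 56169/1024 = 21495/1024

Var(X) = 21495/1024 ≈ 20.9912


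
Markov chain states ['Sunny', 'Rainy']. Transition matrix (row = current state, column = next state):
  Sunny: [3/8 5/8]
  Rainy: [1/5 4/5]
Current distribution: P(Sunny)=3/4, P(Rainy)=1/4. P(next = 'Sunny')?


P(next=Sunny) = Σᵢ P(now=i)×P(i→Sunny)
= 3/4×3/8 + 1/4×1/5
= 9/32 + 1/20 = 53/160

P = 53/160 ≈ 0.3312


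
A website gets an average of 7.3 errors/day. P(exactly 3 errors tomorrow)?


Poisson(λ=7.3): P(X=3) = e^(-λ)×λ^k/k!
= e^(-7.3) × 7.3^3 / 3!
≈ 0.0006755387752 × 389.017 / 6 ≈ 0.043799

P(X=3) ≈ 0.043799 ≈ 4.38%


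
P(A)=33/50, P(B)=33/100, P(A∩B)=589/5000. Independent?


P(A)×P(B) = 1089/5000
P(A∩B) = 589/5000
Not equal → NOT independent

No, not independent


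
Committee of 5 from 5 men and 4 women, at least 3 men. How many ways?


Count by #men:
  3M,2W: C(5,3)×C(4,2)=60
  4M,1W: C(5,4)×C(4,1)=20
  5M,0W: C(5,5)×C(4,0)=1
Total = 81

81


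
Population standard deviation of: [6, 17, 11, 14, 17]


Mean = 65/5 = 13
  (6-13)²=49
  (17-13)²=16
  (11-13)²=4
  (14-13)²=1
  (17-13)²=16
Σ(x-μ)² = 86
σ² = 86/5

σ = √(86/5) ≈ 4.1473


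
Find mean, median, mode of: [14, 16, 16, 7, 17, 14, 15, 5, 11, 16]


Sorted: [5, 7, 11, 14, 14, 15, 16, 16, 16, 17]
Mean = 131/10
Median = 29/2
Freq: {14: 2, 16: 3, 7: 1, 17: 1, 15: 1, 5: 1, 11: 1}
Mode: [16]

Mean=131/10, Median=29/2, Mode=16


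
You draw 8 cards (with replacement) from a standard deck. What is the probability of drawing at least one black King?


P(not a black King) = 50/52 = 25/26
P(none in 8 draws) = (25/26)^8 = 152587890625/208827064576
P(≥1 black King) = 1 - 152587890625/208827064576 = 56239173951/208827064576

P = 56239173951/208827064576 ≈ 26.93%


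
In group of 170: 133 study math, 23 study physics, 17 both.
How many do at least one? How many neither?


|A∪B| = 133+23-17 = 139
Neither = 170-139 = 31

At least one: 139; Neither: 31


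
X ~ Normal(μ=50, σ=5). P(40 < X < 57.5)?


z₁=(40-50)/5=-2.0, z₂=(57.5-50)/5=1.5
P = Φ(1.5) - Φ(-2.0) = 0.933193 - 0.022750 = 0.910443 ≈ 0.9104

P(40 < X < 57.5) ≈ 0.9104


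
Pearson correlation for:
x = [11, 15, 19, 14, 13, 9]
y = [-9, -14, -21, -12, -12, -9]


n=6, Σx=81, Σy=-77, Σxy=-1113, Σx²=1153, Σy²=1087
r = (6×(-1113) - 81×(-77))/√((6×1153 - 81²)(6×1087 - (-77)²))
= -441/√(357×593) = -441/√211701 ≈ -441/460.1098 ≈ -0.9585

r ≈ -0.9585


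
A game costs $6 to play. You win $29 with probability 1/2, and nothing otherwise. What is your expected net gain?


E[gain] = (29-6)×1/2 + (-6)×1/2
= 23/2 - 3 = 17/2

Expected net gain = $17/2 ≈ $8.50


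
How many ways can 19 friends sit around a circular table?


Circular arrangements of 19 distinct objects: fix one position to break rotational symmetry.
(n-1)! = 18! = 6402373705728000

6402373705728000


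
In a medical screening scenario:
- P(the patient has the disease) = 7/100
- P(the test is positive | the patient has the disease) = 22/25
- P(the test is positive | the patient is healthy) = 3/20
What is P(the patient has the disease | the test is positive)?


Using Bayes' theorem:
P(A|B) = P(B|A)·P(A) / P(B)

P(the test is positive) = 22/25 × 7/100 + 3/20 × 93/100
= 77/1250 + 279/2000 = 2011/10000

P(the patient has the disease|the test is positive) = (77/1250) / (2011/10000) = 616/2011

P(the patient has the disease|the test is positive) = 616/2011 ≈ 30.63%


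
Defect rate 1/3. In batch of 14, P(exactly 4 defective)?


Binomial: P(X=4) = C(14,4)×p^4×(1-p)^10
= 1001 × 1/81 × 1024/59049 = 1025024/4782969

P(X=4) = 1025024/4782969 ≈ 21.43%


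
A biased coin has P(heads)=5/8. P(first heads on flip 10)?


Geometric: P(X=10) = (1-p)^(k-1)×p = (3/8)^9×5/8 = 98415/1073741824

P(X=10) = 98415/1073741824 ≈ 0.01%


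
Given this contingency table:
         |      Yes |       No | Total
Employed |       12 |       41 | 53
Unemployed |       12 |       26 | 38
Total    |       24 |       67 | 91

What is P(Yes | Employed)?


P(Yes | Employed) = 12/(12+41) = 12/53

P(Yes|Employed) = 12/53 ≈ 22.64%


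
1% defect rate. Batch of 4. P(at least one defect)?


P(all good) = (99/100)^4 = 96059601/100000000
P(≥1 defect) = 3940399/100000000

P = 3940399/100000000 ≈ 3.94%


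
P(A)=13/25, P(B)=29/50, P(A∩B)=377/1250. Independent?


P(A)×P(B) = 377/1250
P(A∩B) = 377/1250
Equal ✓ → Independent

Yes, independent


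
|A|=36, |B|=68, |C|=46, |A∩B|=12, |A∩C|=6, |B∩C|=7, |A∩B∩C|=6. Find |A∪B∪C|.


|A∪B∪C| = 36+68+46-12-6-7+6 = 131

|A∪B∪C| = 131


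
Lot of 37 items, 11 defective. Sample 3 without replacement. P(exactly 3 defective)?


Hypergeometric: C(11,3)×C(26,0)/C(37,3)
= 165×1/7770 = 11/518

P(X=3) = 11/518 ≈ 2.12%


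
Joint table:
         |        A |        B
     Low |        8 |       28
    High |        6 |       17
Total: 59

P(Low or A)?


P(Low∨A) = P(Low) + P(A) - P(Low∧A)
= (36 + 14 - 8)/59 = 42/59

P = 42/59 ≈ 71.19%


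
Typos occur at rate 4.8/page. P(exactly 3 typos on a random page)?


Poisson(λ=4.8): P(X=3) = e^(-λ)×λ^k/k!
= e^(-4.8) × 4.8^3 / 3!
≈ 0.008229747049 × 110.592 / 6 ≈ 0.151691

P(X=3) ≈ 0.151691 ≈ 15.17%


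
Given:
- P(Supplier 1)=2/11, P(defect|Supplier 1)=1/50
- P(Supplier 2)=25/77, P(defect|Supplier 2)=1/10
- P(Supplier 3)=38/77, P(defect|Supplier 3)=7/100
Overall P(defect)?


P(B) = Σ P(B|Aᵢ)×P(Aᵢ)
  1/50×2/11 = 1/275
  1/10×25/77 = 5/154
  7/100×38/77 = 19/550
Sum = 136/1925

P(defect) = 136/1925 ≈ 7.06%


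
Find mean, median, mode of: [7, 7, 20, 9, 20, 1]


Sorted: [1, 7, 7, 9, 20, 20]
Mean = 64/6 = 32/3
Median = 8
Freq: {7: 2, 20: 2, 9: 1, 1: 1}
Mode: [7, 20]

Mean=32/3, Median=8, Mode=[7, 20]


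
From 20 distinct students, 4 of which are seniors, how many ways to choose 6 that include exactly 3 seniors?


Choose 3 of the 4 seniors and 3 of the other 16 students:
C(4,3)×C(16,3) = 4×560 = 2240

2240


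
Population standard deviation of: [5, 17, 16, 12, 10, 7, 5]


Mean = 72/7
  (5-72/7)²=1369/49
  (17-72/7)²=2209/49
  (16-72/7)²=1600/49
  (12-72/7)²=144/49
  (10-72/7)²=4/49
  (7-72/7)²=529/49
  (5-72/7)²=1369/49
Σ(x-μ)² = 1032/7
σ² = (1032/7)/7 = 1032/49

σ = √(1032/49) ≈ 4.5893


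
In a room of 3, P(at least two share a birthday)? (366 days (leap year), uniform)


P(all different) = Π(366-i)/366 for i=0..2
= 0.991818
P(match) = 1 - 0.991818 = 0.008182

P ≈ 0.0082 ≈ 0.82%


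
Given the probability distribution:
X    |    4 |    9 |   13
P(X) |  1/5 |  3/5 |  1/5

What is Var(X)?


E[X] = 44/5
E[X²] = 428/5
Var(X) = E[X²] - (E[X])² = 428/5 - 1936/25 = 204/25

Var(X) = 204/25 ≈ 8.1600


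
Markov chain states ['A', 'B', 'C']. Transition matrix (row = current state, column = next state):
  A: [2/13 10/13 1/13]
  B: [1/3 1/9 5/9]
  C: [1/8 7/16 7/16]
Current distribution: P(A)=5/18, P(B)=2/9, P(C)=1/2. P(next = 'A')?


P(next=A) = Σᵢ P(now=i)×P(i→A)
= 5/18×2/13 + 2/9×1/3 + 1/2×1/8
= 5/117 + 2/27 + 1/16 = 1007/5616

P = 1007/5616 ≈ 0.1793


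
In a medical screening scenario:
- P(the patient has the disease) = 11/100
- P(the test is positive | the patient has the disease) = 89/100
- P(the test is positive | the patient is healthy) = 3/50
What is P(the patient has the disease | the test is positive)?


Using Bayes' theorem:
P(A|B) = P(B|A)·P(A) / P(B)

P(the test is positive) = 89/100 × 11/100 + 3/50 × 89/100
= 979/10000 + 267/5000 = 1513/10000

P(the patient has the disease|the test is positive) = (979/10000) / (1513/10000) = 11/17

P(the patient has the disease|the test is positive) = 11/17 ≈ 64.71%


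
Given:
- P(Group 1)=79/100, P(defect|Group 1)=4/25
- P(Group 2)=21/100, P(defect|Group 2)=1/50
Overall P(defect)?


P(B) = Σ P(B|Aᵢ)×P(Aᵢ)
  4/25×79/100 = 79/625
  1/50×21/100 = 21/5000
Sum = 653/5000

P(defect) = 653/5000 ≈ 13.06%


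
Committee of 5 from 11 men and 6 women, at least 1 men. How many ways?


Count by #men:
  1M,4W: C(11,1)×C(6,4)=165
  2M,3W: C(11,2)×C(6,3)=1100
  3M,2W: C(11,3)×C(6,2)=2475
  4M,1W: C(11,4)×C(6,1)=1980
  5M,0W: C(11,5)×C(6,0)=462
Total = 6182

6182


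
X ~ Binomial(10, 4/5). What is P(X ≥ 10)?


P(X ≥ 10) = Σ P(X=i) for i=10..10
P(X=10) = 1048576/9765625
Sum = 1048576/9765625

P(X ≥ 10) = 1048576/9765625 ≈ 10.74%


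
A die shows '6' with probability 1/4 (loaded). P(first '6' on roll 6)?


Geometric: P(X=6) = (1-p)^(k-1)×p = (3/4)^5×1/4 = 243/4096

P(X=6) = 243/4096 ≈ 5.93%


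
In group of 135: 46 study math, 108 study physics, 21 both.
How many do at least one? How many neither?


|A∪B| = 46+108-21 = 133
Neither = 135-133 = 2

At least one: 133; Neither: 2


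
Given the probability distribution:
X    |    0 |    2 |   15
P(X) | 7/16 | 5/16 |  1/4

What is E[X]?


E[X] = Σ x·P(X=x)
= (0)×(7/16) + (2)×(5/16) + (15)×(1/4)
= 35/8

E[X] = 35/8


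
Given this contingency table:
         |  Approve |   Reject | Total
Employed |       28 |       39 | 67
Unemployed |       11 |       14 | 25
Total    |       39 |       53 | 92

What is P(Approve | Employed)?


P(Approve | Employed) = 28/(28+39) = 28/67

P(Approve|Employed) = 28/67 ≈ 41.79%


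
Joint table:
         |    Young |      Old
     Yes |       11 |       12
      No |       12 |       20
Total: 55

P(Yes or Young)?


P(Yes∨Young) = P(Yes) + P(Young) - P(Yes∧Young)
= (23 + 23 - 11)/55 = 35/55 = 7/11

P = 7/11 ≈ 63.64%


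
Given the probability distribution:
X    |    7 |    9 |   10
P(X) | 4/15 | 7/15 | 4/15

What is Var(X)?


E[X] = 131/15
E[X²] = 1163/15
Var(X) = E[X²] - (E[X])² = 1163/15 - 17161/225 = 284/225

Var(X) = 284/225 ≈ 1.2622


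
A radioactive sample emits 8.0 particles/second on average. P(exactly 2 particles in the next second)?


Poisson(λ=8.0): P(X=2) = e^(-λ)×λ^k/k!
= e^(-8.0) × 8.0^2 / 2!
≈ 0.0003354626279 × 64 / 2 ≈ 0.010735

P(X=2) ≈ 0.010735 ≈ 1.07%


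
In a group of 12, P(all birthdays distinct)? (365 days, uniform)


P(all different) = Π(365-i)/365 for i=0..11
= (365/365)×(364/365)×...×(354/365)
= 0.832975

P ≈ 0.8330 ≈ 83.30%


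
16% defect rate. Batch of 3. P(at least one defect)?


P(all good) = (21/25)^3 = 9261/15625
P(≥1 defect) = 6364/15625

P = 6364/15625 ≈ 40.73%


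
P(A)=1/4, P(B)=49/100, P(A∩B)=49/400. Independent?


P(A)×P(B) = 49/400
P(A∩B) = 49/400
Equal ✓ → Independent

Yes, independent


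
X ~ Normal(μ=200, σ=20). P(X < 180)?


z = (180-200)/20 = -1.0
P(Z < -1.0) = 0.1587

P(X < 180) ≈ 0.1587


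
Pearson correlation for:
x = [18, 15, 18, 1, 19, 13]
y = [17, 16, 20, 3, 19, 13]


n=6, Σx=84, Σy=88, Σxy=1439, Σx²=1404, Σy²=1484
r = (6×1439 - 84×88)/√((6×1404 - 84²)(6×1484 - 88²))
= 1242/√(1368×1160) = 1242/√1586880 ≈ 1242/1259.7143 ≈ 0.9859

r ≈ 0.9859


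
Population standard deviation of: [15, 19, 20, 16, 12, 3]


Mean = 85/6
  (15-85/6)²=25/36
  (19-85/6)²=841/36
  (20-85/6)²=1225/36
  (16-85/6)²=121/36
  (12-85/6)²=169/36
  (3-85/6)²=4489/36
Σ(x-μ)² = 1145/6
σ² = (1145/6)/6 = 1145/36

σ = √(1145/36) ≈ 5.6396


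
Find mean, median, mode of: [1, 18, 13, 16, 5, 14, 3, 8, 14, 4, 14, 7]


Sorted: [1, 3, 4, 5, 7, 8, 13, 14, 14, 14, 16, 18]
Mean = 117/12 = 39/4
Median = 21/2
Freq: {1: 1, 18: 1, 13: 1, 16: 1, 5: 1, 14: 3, 3: 1, 8: 1, 4: 1, 7: 1}
Mode: [14]

Mean=39/4, Median=21/2, Mode=14


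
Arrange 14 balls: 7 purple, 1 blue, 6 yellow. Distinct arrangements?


14!/(7!×1!×6!) = 24024

24024


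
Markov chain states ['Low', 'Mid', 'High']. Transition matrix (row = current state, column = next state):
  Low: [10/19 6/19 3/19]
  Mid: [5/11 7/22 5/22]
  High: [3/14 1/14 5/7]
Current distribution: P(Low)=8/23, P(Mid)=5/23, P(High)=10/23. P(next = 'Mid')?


P(next=Mid) = Σᵢ P(now=i)×P(i→Mid)
= 8/23×6/19 + 5/23×7/22 + 10/23×1/14
= 48/437 + 35/506 + 5/161 = 14137/67298

P = 14137/67298 ≈ 0.2101


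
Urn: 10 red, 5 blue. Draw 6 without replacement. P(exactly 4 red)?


Hypergeometric: C(10,4)×C(5,2)/C(15,6)
= 210×10/5005 = 60/143

P(X=4) = 60/143 ≈ 41.96%


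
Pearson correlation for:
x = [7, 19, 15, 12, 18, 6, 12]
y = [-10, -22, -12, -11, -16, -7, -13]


n=7, Σx=89, Σy=-91, Σxy=-1286, Σx²=1283, Σy²=1323
r = (7×(-1286) - 89×(-91))/√((7×1283 - 89²)(7×1323 - (-91)²))
= -903/√(1060×980) = -903/√1038800 ≈ -903/1019.2154 ≈ -0.8860

r ≈ -0.8860


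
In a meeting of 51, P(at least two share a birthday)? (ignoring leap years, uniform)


P(all different) = Π(365-i)/365 for i=0..50
= 0.025568
P(match) = 1 - 0.025568 = 0.974432

P ≈ 0.9744 ≈ 97.44%


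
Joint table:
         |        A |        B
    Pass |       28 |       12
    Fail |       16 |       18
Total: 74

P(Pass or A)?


P(Pass∨A) = P(Pass) + P(A) - P(Pass∧A)
= (40 + 44 - 28)/74 = 56/74 = 28/37

P = 28/37 ≈ 75.68%


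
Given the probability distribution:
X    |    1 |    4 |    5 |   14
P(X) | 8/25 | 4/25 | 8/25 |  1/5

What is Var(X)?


E[X] = 134/25
E[X²] = 1252/25
Var(X) = E[X²] - (E[X])² = 1252/25 - 17956/625 = 13344/625

Var(X) = 13344/625 ≈ 21.3504


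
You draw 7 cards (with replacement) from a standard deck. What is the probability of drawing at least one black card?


P(not a black card) = 26/52 = 1/2
P(none in 7 draws) = (1/2)^7 = 1/128
P(≥1 black card) = 1 - 1/128 = 127/128

P = 127/128 ≈ 99.22%


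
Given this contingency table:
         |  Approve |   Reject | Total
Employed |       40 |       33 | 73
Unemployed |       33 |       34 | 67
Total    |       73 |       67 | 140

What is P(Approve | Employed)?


P(Approve | Employed) = 40/(40+33) = 40/73

P(Approve|Employed) = 40/73 ≈ 54.79%


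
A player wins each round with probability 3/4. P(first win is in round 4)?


Geometric: P(X=4) = (1-p)^(k-1)×p = (1/4)^3×3/4 = 3/256

P(X=4) = 3/256 ≈ 1.17%


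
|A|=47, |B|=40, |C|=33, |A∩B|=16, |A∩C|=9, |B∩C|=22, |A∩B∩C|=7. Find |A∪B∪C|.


|A∪B∪C| = 47+40+33-16-9-22+7 = 80

|A∪B∪C| = 80


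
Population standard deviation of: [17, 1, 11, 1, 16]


Mean = 46/5
  (17-46/5)²=1521/25
  (1-46/5)²=1681/25
  (11-46/5)²=81/25
  (1-46/5)²=1681/25
  (16-46/5)²=1156/25
Σ(x-μ)² = 1224/5
σ² = (1224/5)/5 = 1224/25

σ = √(1224/25) ≈ 6.9971


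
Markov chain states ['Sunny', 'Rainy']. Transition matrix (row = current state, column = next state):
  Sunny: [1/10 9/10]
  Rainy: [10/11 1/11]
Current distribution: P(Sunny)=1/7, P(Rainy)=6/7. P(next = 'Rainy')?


P(next=Rainy) = Σᵢ P(now=i)×P(i→Rainy)
= 1/7×9/10 + 6/7×1/11
= 9/70 + 6/77 = 159/770

P = 159/770 ≈ 0.2065


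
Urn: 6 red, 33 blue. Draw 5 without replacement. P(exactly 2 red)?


Hypergeometric: C(6,2)×C(33,3)/C(39,5)
= 15×5456/575757 = 27280/191919

P(X=2) = 27280/191919 ≈ 14.21%


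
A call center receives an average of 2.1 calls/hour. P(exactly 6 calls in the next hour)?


Poisson(λ=2.1): P(X=6) = e^(-λ)×λ^k/k!
= e^(-2.1) × 2.1^6 / 6!
≈ 0.1224564283 × 85.766121 / 720 ≈ 0.014587

P(X=6) ≈ 0.014587 ≈ 1.46%


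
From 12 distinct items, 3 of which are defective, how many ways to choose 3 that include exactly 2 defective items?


Choose 2 of the 3 defective items and 1 of the other 9 items:
C(3,2)×C(9,1) = 3×9 = 27

27


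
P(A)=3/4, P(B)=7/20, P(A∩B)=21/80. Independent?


P(A)×P(B) = 21/80
P(A∩B) = 21/80
Equal ✓ → Independent

Yes, independent


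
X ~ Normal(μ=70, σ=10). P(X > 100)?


z = (100-70)/10 = 3.0
P(X > 100) = 1 - P(Z ≤ 3.0) = 1 - 0.9987 = 0.0013

P(X > 100) ≈ 0.0013


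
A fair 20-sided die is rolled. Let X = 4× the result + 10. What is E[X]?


E[die] = (1+20)/2 = 21/2
E[X] = 4×21/2 + 10 = 52

E[X] = 52


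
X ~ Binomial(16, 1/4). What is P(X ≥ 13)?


P(X ≥ 13) = Σ P(X=i) for i=13..16
P(X=13) = 945/268435456
P(X=14) = 135/536870912
P(X=15) = 3/268435456
P(X=16) = 1/4294967296
Sum = 16249/4294967296

P(X ≥ 13) = 16249/4294967296 ≈ 0.00%


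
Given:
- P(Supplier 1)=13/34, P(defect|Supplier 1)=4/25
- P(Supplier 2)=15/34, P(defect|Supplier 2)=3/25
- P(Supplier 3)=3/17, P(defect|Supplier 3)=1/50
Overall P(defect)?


P(B) = Σ P(B|Aᵢ)×P(Aᵢ)
  4/25×13/34 = 26/425
  3/25×15/34 = 9/170
  1/50×3/17 = 3/850
Sum = 2/17

P(defect) = 2/17 ≈ 11.76%


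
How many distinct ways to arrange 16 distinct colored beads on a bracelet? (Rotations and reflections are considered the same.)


Free circular arrangements: rotations and reflections both identified.
(n-1)!/2 = 15!/2 = 1307674368000/2 = 653837184000

653837184000


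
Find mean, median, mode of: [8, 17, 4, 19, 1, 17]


Sorted: [1, 4, 8, 17, 17, 19]
Mean = 66/6 = 11
Median = 25/2
Freq: {8: 1, 17: 2, 4: 1, 19: 1, 1: 1}
Mode: [17]

Mean=11, Median=25/2, Mode=17


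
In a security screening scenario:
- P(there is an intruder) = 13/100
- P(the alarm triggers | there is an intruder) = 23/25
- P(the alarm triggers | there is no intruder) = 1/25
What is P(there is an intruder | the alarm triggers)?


Using Bayes' theorem:
P(A|B) = P(B|A)·P(A) / P(B)

P(the alarm triggers) = 23/25 × 13/100 + 1/25 × 87/100
= 299/2500 + 87/2500 = 193/1250

P(there is an intruder|the alarm triggers) = (299/2500) / (193/1250) = 299/386

P(there is an intruder|the alarm triggers) = 299/386 ≈ 77.46%


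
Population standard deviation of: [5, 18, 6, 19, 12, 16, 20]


Mean = 96/7
  (5-96/7)²=3721/49
  (18-96/7)²=900/49
  (6-96/7)²=2916/49
  (19-96/7)²=1369/49
  (12-96/7)²=144/49
  (16-96/7)²=256/49
  (20-96/7)²=1936/49
Σ(x-μ)² = 1606/7
σ² = (1606/7)/7 = 1606/49

σ = √(1606/49) ≈ 5.7250


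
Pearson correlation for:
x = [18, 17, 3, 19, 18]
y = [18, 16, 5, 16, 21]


n=5, Σx=75, Σy=76, Σxy=1293, Σx²=1307, Σy²=1302
r = (5×1293 - 75×76)/√((5×1307 - 75²)(5×1302 - 76²))
= 765/√(910×734) = 765/√667940 ≈ 765/817.2760 ≈ 0.9360

r ≈ 0.9360


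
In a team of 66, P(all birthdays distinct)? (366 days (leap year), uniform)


P(all different) = Π(366-i)/366 for i=0..65
= (366/366)×(365/366)×...×(301/366)
= 0.001939

P ≈ 0.0019 ≈ 0.19%


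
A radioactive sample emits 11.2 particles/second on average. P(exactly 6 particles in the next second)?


Poisson(λ=11.2): P(X=6) = e^(-λ)×λ^k/k!
= e^(-11.2) × 11.2^6 / 6!
≈ 1.367419607e-05 × 1973822.68518 / 720 ≈ 0.037487

P(X=6) ≈ 0.037487 ≈ 3.75%


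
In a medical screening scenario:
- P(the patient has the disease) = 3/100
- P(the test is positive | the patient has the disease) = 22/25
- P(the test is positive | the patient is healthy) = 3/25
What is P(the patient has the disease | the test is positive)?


Using Bayes' theorem:
P(A|B) = P(B|A)·P(A) / P(B)

P(the test is positive) = 22/25 × 3/100 + 3/25 × 97/100
= 33/1250 + 291/2500 = 357/2500

P(the patient has the disease|the test is positive) = (33/1250) / (357/2500) = 22/119

P(the patient has the disease|the test is positive) = 22/119 ≈ 18.49%


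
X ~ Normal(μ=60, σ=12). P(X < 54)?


z = (54-60)/12 = -0.5
P(Z < -0.5) = 0.3085

P(X < 54) ≈ 0.3085


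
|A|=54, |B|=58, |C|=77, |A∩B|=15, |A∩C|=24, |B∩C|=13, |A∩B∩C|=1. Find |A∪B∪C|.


|A∪B∪C| = 54+58+77-15-24-13+1 = 138

|A∪B∪C| = 138


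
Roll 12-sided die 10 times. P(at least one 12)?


P(no 12)^10 = (11/12)^10 = 25937424601/61917364224
P(≥1) = 1 - 25937424601/61917364224 = 35979939623/61917364224

P = 35979939623/61917364224 ≈ 58.11%


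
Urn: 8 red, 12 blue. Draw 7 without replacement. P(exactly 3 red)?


Hypergeometric: C(8,3)×C(12,4)/C(20,7)
= 56×495/77520 = 231/646

P(X=3) = 231/646 ≈ 35.76%


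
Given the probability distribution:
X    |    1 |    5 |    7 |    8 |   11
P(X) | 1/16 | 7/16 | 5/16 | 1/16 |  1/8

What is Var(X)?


E[X] = 101/16
E[X²] = 727/16
Var(X) = E[X²] - (E[X])² = 727/16 - 10201/256 = 1431/256

Var(X) = 1431/256 ≈ 5.5898


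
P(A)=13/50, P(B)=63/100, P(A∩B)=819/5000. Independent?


P(A)×P(B) = 819/5000
P(A∩B) = 819/5000
Equal ✓ → Independent

Yes, independent


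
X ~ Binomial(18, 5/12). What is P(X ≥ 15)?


P(X ≥ 15) = Σ P(X=i) for i=15..18
P(X=15) = 177947998046875/554652776685109248
P(X=16) = 127105712890625/2958148142320582656
P(X=17) = 5340576171875/1479074071160291328
P(X=18) = 3814697265625/26623333280885243904
Sum = 1223175048828125/3327916660110655488

P(X ≥ 15) = 1223175048828125/3327916660110655488 ≈ 0.04%


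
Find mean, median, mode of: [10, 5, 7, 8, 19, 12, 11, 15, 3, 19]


Sorted: [3, 5, 7, 8, 10, 11, 12, 15, 19, 19]
Mean = 109/10
Median = 21/2
Freq: {10: 1, 5: 1, 7: 1, 8: 1, 19: 2, 12: 1, 11: 1, 15: 1, 3: 1}
Mode: [19]

Mean=109/10, Median=21/2, Mode=19


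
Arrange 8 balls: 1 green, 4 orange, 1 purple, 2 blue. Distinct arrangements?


8!/(1!×4!×1!×2!) = 840

840


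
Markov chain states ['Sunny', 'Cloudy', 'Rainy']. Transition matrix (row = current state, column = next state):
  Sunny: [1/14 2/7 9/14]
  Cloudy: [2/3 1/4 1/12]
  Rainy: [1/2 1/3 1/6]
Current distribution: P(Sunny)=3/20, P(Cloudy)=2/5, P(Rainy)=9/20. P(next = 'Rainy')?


P(next=Rainy) = Σᵢ P(now=i)×P(i→Rainy)
= 3/20×9/14 + 2/5×1/12 + 9/20×1/6
= 27/280 + 1/30 + 3/40 = 43/210

P = 43/210 ≈ 0.2048


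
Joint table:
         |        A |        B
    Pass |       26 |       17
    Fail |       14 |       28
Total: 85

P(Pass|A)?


P(Pass|A) = 26/(26+14) = 26/40 = 13/20

P = 13/20 ≈ 65.00%


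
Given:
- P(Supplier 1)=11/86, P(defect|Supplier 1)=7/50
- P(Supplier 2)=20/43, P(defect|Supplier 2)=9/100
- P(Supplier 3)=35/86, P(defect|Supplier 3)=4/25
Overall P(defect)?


P(B) = Σ P(B|Aᵢ)×P(Aᵢ)
  7/50×11/86 = 77/4300
  9/100×20/43 = 9/215
  4/25×35/86 = 14/215
Sum = 537/4300

P(defect) = 537/4300 ≈ 12.49%


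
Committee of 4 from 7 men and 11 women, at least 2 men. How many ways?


Count by #men:
  2M,2W: C(7,2)×C(11,2)=1155
  3M,1W: C(7,3)×C(11,1)=385
  4M,0W: C(7,4)×C(11,0)=35
Total = 1575

1575


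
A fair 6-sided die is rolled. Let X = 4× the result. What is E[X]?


E[die] = (1+6)/2 = 7/2
E[X] = 4 × 7/2 = 14

E[X] = 14


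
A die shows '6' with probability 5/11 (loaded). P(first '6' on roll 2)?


Geometric: P(X=2) = (1-p)^(k-1)×p = (6/11)^1×5/11 = 30/121

P(X=2) = 30/121 ≈ 24.79%


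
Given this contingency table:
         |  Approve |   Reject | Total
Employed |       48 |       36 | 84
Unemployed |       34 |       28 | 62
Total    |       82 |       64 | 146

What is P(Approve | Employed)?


P(Approve | Employed) = 48/(48+36) = 48/84 = 4/7

P(Approve|Employed) = 4/7 ≈ 57.14%


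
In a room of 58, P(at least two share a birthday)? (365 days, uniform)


P(all different) = Π(365-i)/365 for i=0..57
= 0.008335
P(match) = 1 - 0.008335 = 0.991665

P ≈ 0.9917 ≈ 99.17%


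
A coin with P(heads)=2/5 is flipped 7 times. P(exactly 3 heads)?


Binomial: P(X=3) = C(7,3)×p^3×(1-p)^4
= 35 × 8/125 × 81/625 = 4536/15625

P(X=3) = 4536/15625 ≈ 29.03%


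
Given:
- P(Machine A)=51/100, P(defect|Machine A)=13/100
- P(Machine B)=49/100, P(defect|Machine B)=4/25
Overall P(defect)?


P(B) = Σ P(B|Aᵢ)×P(Aᵢ)
  13/100×51/100 = 663/10000
  4/25×49/100 = 49/625
Sum = 1447/10000

P(defect) = 1447/10000 ≈ 14.47%


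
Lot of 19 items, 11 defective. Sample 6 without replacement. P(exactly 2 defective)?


Hypergeometric: C(11,2)×C(8,4)/C(19,6)
= 55×70/27132 = 275/1938

P(X=2) = 275/1938 ≈ 14.19%


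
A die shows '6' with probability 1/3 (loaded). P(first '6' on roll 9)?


Geometric: P(X=9) = (1-p)^(k-1)×p = (2/3)^8×1/3 = 256/19683

P(X=9) = 256/19683 ≈ 1.30%


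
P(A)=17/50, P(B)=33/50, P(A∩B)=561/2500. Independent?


P(A)×P(B) = 561/2500
P(A∩B) = 561/2500
Equal ✓ → Independent

Yes, independent


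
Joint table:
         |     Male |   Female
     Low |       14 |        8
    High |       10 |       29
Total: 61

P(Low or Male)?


P(Low∨Male) = P(Low) + P(Male) - P(Low∧Male)
= (22 + 24 - 14)/61 = 32/61

P = 32/61 ≈ 52.46%


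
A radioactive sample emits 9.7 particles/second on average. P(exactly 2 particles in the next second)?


Poisson(λ=9.7): P(X=2) = e^(-λ)×λ^k/k!
= e^(-9.7) × 9.7^2 / 2!
≈ 6.128349505e-05 × 94.09 / 2 ≈ 0.002883

P(X=2) ≈ 0.002883 ≈ 0.29%


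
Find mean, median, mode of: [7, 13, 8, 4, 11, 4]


Sorted: [4, 4, 7, 8, 11, 13]
Mean = 47/6
Median = 15/2
Freq: {7: 1, 13: 1, 8: 1, 4: 2, 11: 1}
Mode: [4]

Mean=47/6, Median=15/2, Mode=4


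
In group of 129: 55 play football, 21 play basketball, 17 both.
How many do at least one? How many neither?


|A∪B| = 55+21-17 = 59
Neither = 129-59 = 70

At least one: 59; Neither: 70


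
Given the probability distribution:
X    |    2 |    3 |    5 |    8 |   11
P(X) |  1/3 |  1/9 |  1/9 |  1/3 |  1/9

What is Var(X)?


E[X] = 49/9
E[X²] = 359/9
Var(X) = E[X²] - (E[X])² = 359/9 - 2401/81 = 830/81

Var(X) = 830/81 ≈ 10.2469


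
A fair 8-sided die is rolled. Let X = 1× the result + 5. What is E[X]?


E[die] = (1+8)/2 = 9/2
E[X] = 1×9/2 + 5 = 19/2

E[X] = 19/2


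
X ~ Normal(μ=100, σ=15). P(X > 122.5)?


z = (122.5-100)/15 = 1.5
P(X > 122.5) = 1 - P(Z ≤ 1.5) = 1 - 0.9332 = 0.0668

P(X > 122.5) ≈ 0.0668


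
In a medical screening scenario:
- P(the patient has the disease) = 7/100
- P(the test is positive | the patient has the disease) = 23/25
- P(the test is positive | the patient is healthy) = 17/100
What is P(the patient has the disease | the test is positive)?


Using Bayes' theorem:
P(A|B) = P(B|A)·P(A) / P(B)

P(the test is positive) = 23/25 × 7/100 + 17/100 × 93/100
= 161/2500 + 1581/10000 = 89/400

P(the patient has the disease|the test is positive) = (161/2500) / (89/400) = 644/2225

P(the patient has the disease|the test is positive) = 644/2225 ≈ 28.94%


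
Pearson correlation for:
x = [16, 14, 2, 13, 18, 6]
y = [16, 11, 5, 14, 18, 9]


n=6, Σx=69, Σy=73, Σxy=980, Σx²=985, Σy²=1003
r = (6×980 - 69×73)/√((6×985 - 69²)(6×1003 - 73²))
= 843/√(1149×689) = 843/√791661 ≈ 843/889.7533 ≈ 0.9475

r ≈ 0.9475


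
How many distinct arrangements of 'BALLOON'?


Letters: 7, freq: {'B': 1, 'A': 1, 'L': 2, 'O': 2, 'N': 1}
7!/(1!×1!×2!×2!×1!) = 5040/4 = 1260

1260


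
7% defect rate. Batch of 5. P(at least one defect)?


P(all good) = (93/100)^5 = 6956883693/10000000000
P(≥1 defect) = 3043116307/10000000000

P = 3043116307/10000000000 ≈ 30.43%


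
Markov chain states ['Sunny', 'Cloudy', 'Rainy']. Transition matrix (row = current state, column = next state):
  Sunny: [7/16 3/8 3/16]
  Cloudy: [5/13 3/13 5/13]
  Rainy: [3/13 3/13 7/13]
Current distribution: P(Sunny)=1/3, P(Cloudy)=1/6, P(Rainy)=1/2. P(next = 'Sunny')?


P(next=Sunny) = Σᵢ P(now=i)×P(i→Sunny)
= 1/3×7/16 + 1/6×5/13 + 1/2×3/13
= 7/48 + 5/78 + 3/26 = 203/624

P = 203/624 ≈ 0.3253


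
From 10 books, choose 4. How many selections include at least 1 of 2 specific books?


Complement: C(10,4) - C(8,4) = 210 - 70 = 140

140


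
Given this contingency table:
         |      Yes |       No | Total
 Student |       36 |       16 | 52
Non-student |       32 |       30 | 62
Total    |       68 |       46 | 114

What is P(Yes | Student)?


P(Yes | Student) = 36/(36+16) = 36/52 = 9/13

P(Yes|Student) = 9/13 ≈ 69.23%


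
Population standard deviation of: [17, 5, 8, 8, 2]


Mean = 40/5 = 8
  (17-8)²=81
  (5-8)²=9
  (8-8)²=0
  (8-8)²=0
  (2-8)²=36
Σ(x-μ)² = 126
σ² = 126/5

σ = √(126/5) ≈ 5.0200


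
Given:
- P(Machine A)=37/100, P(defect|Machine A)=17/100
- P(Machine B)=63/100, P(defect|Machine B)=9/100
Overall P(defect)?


P(B) = Σ P(B|Aᵢ)×P(Aᵢ)
  17/100×37/100 = 629/10000
  9/100×63/100 = 567/10000
Sum = 299/2500

P(defect) = 299/2500 ≈ 11.96%


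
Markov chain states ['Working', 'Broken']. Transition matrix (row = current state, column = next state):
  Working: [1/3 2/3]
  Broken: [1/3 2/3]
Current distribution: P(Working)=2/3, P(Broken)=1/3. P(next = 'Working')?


P(next=Working) = Σᵢ P(now=i)×P(i→Working)
= 2/3×1/3 + 1/3×1/3
= 2/9 + 1/9 = 1/3

P = 1/3 ≈ 0.3333


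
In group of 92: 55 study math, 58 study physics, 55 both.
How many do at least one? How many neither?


|A∪B| = 55+58-55 = 58
Neither = 92-58 = 34

At least one: 58; Neither: 34


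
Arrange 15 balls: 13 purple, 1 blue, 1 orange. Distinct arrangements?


15!/(13!×1!×1!) = 210

210


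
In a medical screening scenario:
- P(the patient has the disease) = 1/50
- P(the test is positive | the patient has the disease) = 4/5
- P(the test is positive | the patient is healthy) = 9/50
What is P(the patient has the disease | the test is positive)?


Using Bayes' theorem:
P(A|B) = P(B|A)·P(A) / P(B)

P(the test is positive) = 4/5 × 1/50 + 9/50 × 49/50
= 2/125 + 441/2500 = 481/2500

P(the patient has the disease|the test is positive) = (2/125) / (481/2500) = 40/481

P(the patient has the disease|the test is positive) = 40/481 ≈ 8.32%


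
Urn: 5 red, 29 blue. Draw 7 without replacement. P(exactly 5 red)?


Hypergeometric: C(5,5)×C(29,2)/C(34,7)
= 1×406/5379616 = 7/92752

P(X=5) = 7/92752 ≈ 0.01%


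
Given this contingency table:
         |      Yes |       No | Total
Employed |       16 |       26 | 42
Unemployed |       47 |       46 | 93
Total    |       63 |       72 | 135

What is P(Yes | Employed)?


P(Yes | Employed) = 16/(16+26) = 16/42 = 8/21

P(Yes|Employed) = 8/21 ≈ 38.10%


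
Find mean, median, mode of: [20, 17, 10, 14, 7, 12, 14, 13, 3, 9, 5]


Sorted: [3, 5, 7, 9, 10, 12, 13, 14, 14, 17, 20]
Mean = 124/11
Median = 12
Freq: {20: 1, 17: 1, 10: 1, 14: 2, 7: 1, 12: 1, 13: 1, 3: 1, 9: 1, 5: 1}
Mode: [14]

Mean=124/11, Median=12, Mode=14


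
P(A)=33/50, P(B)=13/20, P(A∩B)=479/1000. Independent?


P(A)×P(B) = 429/1000
P(A∩B) = 479/1000
Not equal → NOT independent

No, not independent


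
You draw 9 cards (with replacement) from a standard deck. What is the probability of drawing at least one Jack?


P(not a Jack) = 48/52 = 12/13
P(none in 9 draws) = (12/13)^9 = 5159780352/10604499373
P(≥1 Jack) = 1 - 5159780352/10604499373 = 5444719021/10604499373

P = 5444719021/10604499373 ≈ 51.34%


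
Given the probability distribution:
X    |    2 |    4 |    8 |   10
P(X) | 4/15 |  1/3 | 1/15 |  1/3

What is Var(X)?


E[X] = 86/15
E[X²] = 44
Var(X) = E[X²] - (E[X])² = 44 - 7396/225 = 2504/225

Var(X) = 2504/225 ≈ 11.1289


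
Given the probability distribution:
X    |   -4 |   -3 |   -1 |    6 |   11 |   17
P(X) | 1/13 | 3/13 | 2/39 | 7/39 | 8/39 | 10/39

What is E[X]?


E[X] = Σ x·P(X=x)
= (-4)×(1/13) + (-3)×(3/13) + (-1)×(2/39) + (6)×(7/39) + (11)×(8/39) + (17)×(10/39)
= 259/39

E[X] = 259/39


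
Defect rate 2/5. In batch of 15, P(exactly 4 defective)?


Binomial: P(X=4) = C(15,4)×p^4×(1-p)^11
= 1365 × 16/625 × 177147/48828125 = 773778096/6103515625

P(X=4) = 773778096/6103515625 ≈ 12.68%


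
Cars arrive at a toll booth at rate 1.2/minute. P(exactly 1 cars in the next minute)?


Poisson(λ=1.2): P(X=1) = e^(-λ)×λ^k/k!
= e^(-1.2) × 1.2^1 / 1!
≈ 0.3011942119 × 1.2 / 1 ≈ 0.361433

P(X=1) ≈ 0.361433 ≈ 36.14%


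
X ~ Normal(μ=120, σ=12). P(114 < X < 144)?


z₁=(114-120)/12=-0.5, z₂=(144-120)/12=2.0
P = Φ(2.0) - Φ(-0.5) = 0.977250 - 0.308538 = 0.668712 ≈ 0.6687

P(114 < X < 144) ≈ 0.6687


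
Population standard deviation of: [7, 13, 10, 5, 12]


Mean = 47/5
  (7-47/5)²=144/25
  (13-47/5)²=324/25
  (10-47/5)²=9/25
  (5-47/5)²=484/25
  (12-47/5)²=169/25
Σ(x-μ)² = 226/5
σ² = (226/5)/5 = 226/25

σ = √(226/25) ≈ 3.0067


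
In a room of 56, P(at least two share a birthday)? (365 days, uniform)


P(all different) = Π(365-i)/365 for i=0..55
= 0.011668
P(match) = 1 - 0.011668 = 0.988332

P ≈ 0.9883 ≈ 98.83%


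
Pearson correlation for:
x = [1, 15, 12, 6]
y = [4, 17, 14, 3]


n=4, Σx=34, Σy=38, Σxy=445, Σx²=406, Σy²=510
r = (4×445 - 34×38)/√((4×406 - 34²)(4×510 - 38²))
= 488/√(468×596) = 488/√278928 ≈ 488/528.1363 ≈ 0.9240

r ≈ 0.9240


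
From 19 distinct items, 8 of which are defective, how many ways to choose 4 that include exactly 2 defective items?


Choose 2 of the 8 defective items and 2 of the other 11 items:
C(8,2)×C(11,2) = 28×55 = 1540

1540


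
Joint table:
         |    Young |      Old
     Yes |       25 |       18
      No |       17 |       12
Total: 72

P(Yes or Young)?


P(Yes∨Young) = P(Yes) + P(Young) - P(Yes∧Young)
= (43 + 42 - 25)/72 = 60/72 = 5/6

P = 5/6 ≈ 83.33%


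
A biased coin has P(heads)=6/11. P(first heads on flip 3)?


Geometric: P(X=3) = (1-p)^(k-1)×p = (5/11)^2×6/11 = 150/1331

P(X=3) = 150/1331 ≈ 11.27%


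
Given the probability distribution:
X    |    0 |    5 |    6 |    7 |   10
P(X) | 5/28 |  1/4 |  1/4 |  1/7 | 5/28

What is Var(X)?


E[X] = 155/28
E[X²] = 1123/28
Var(X) = E[X²] - (E[X])² = 1123/28 - 24025/784 = 7419/784

Var(X) = 7419/784 ≈ 9.4630


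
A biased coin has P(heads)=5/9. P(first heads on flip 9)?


Geometric: P(X=9) = (1-p)^(k-1)×p = (4/9)^8×5/9 = 327680/387420489

P(X=9) = 327680/387420489 ≈ 0.08%


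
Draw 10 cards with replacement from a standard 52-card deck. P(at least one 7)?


P(not a 7) = 48/52 = 12/13
P(none in 10 draws) = (12/13)^10 = 61917364224/137858491849
P(≥1 7) = 1 - 61917364224/137858491849 = 75941127625/137858491849

P = 75941127625/137858491849 ≈ 55.09%


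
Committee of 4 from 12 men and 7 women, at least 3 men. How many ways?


Count by #men:
  3M,1W: C(12,3)×C(7,1)=1540
  4M,0W: C(12,4)×C(7,0)=495
Total = 2035

2035
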